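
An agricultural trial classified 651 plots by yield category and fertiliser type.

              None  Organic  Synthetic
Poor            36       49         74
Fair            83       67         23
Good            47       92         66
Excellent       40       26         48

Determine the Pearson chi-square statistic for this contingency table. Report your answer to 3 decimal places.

Row totals: 159, 173, 205, 114. Column totals: 206, 234, 211. Grand total N = 651.
Expected counts (row total × column total / N):
  Poor, None: 159×206/651 = 50.3134
  Poor, Organic: 159×234/651 = 57.1521
  Poor, Synthetic: 159×211/651 = 51.5346
  Fair, None: 173×206/651 = 54.7435
  Fair, Organic: 173×234/651 = 62.1843
  Fair, Synthetic: 173×211/651 = 56.0722
  Good, None: 205×206/651 = 64.8694
  Good, Organic: 205×234/651 = 73.6866
  Good, Synthetic: 205×211/651 = 66.4439
  Excellent, None: 114×206/651 = 36.0737
  Excellent, Organic: 114×234/651 = 40.9770
  Excellent, Synthetic: 114×211/651 = 36.9493
Contributions (O − E)²/E:
  (36 − 50.3134)²/50.3134 = 4.0719
  (49 − 57.1521)²/57.1521 = 1.1628
  (74 − 51.5346)²/51.5346 = 9.7933
  (83 − 54.7435)²/54.7435 = 14.5849
  (67 − 62.1843)²/62.1843 = 0.3729
  (23 − 56.0722)²/56.0722 = 19.5065
  (47 − 64.8694)²/64.8694 = 4.9224
  (92 − 73.6866)²/73.6866 = 4.5514
  (66 − 66.4439)²/66.4439 = 0.0030
  (40 − 36.0737)²/36.0737 = 0.4273
  (26 − 40.9770)²/40.9770 = 5.4741
  (48 − 36.9493)²/36.9493 = 3.3050
χ² = 4.0719 + 1.1628 + 9.7933 + 14.5849 + 0.3729 + 19.5065 + 4.9224 + 4.5514 + 0.0030 + 0.4273 + 5.4741 + 3.3050 = 68.176

68.176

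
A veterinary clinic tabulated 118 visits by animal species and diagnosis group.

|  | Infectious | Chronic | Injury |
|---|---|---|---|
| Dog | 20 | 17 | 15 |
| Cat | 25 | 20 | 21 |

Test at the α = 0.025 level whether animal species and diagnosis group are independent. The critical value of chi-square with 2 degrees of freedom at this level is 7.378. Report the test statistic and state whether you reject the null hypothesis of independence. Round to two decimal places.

0.14; fail to reject H₀

Row totals: 52, 66. Column totals: 45, 37, 36. Grand total N = 118.
Expected counts (row total × column total / N):
  Dog, Infectious: 52×45/118 = 19.831
  Dog, Chronic: 52×37/118 = 16.305
  Dog, Injury: 52×36/118 = 15.864
  Cat, Infectious: 66×45/118 = 25.169
  Cat, Chronic: 66×37/118 = 20.695
  Cat, Injury: 66×36/118 = 20.136
Contributions (O − E)²/E:
  (20 − 19.831)²/19.831 = 0.0014
  (17 − 16.305)²/16.305 = 0.0296
  (15 − 15.864)²/15.864 = 0.0471
  (25 − 25.169)²/25.169 = 0.0011
  (20 − 20.695)²/20.695 = 0.0233
  (21 − 20.136)²/20.136 = 0.0371
χ² = 0.0014 + 0.0296 + 0.0471 + 0.0011 + 0.0233 + 0.0371 = 0.14
df = (2−1)(3−1) = 2. Since 0.14 < 7.378, fail to reject the null hypothesis of independence at α = 0.025.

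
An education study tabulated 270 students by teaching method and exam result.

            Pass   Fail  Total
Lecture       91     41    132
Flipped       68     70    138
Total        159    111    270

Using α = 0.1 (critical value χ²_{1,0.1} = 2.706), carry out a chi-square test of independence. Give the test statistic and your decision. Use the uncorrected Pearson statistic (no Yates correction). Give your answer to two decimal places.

Grand total N = 270.
Expected counts (row total × column total / N):
  Lecture, Pass: 132×159/270 = 77.733
  Lecture, Fail: 132×111/270 = 54.267
  Flipped, Pass: 138×159/270 = 81.267
  Flipped, Fail: 138×111/270 = 56.733
Contributions (O − E)²/E:
  (91 − 77.733)²/77.733 = 2.2643
  (41 − 54.267)²/54.267 = 3.2435
  (68 − 81.267)²/81.267 = 2.1659
  (70 − 56.733)²/56.733 = 3.1025
χ² = 2.2643 + 3.2435 + 2.1659 + 3.1025 = 10.78
df = (2−1)(2−1) = 1. Since 10.78 > 2.706, reject the null hypothesis of independence at α = 0.1.

10.78; reject H₀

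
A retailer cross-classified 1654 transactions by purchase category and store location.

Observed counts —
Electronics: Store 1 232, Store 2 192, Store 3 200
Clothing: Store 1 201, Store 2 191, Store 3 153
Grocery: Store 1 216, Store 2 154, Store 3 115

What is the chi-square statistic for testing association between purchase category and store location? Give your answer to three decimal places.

Row totals: 624, 545, 485. Column totals: 649, 537, 468. Grand total N = 1654.
Expected counts (row total × column total / N):
  Electronics, Store 1: 624×649/1654 = 244.8464
  Electronics, Store 2: 624×537/1654 = 202.5925
  Electronics, Store 3: 624×468/1654 = 176.5611
  Clothing, Store 1: 545×649/1654 = 213.8482
  Clothing, Store 2: 545×537/1654 = 176.9438
  Clothing, Store 3: 545×468/1654 = 154.2080
  Grocery, Store 1: 485×649/1654 = 190.3053
  Grocery, Store 2: 485×537/1654 = 157.4637
  Grocery, Store 3: 485×468/1654 = 137.2310
Contributions (O − E)²/E:
  (232 − 244.8464)²/244.8464 = 0.6740
  (192 − 202.5925)²/202.5925 = 0.5538
  (200 − 176.5611)²/176.5611 = 3.1116
  (201 − 213.8482)²/213.8482 = 0.7719
  (191 − 176.9438)²/176.9438 = 1.1166
  (153 − 154.2080)²/154.2080 = 0.0095
  (216 − 190.3053)²/190.3053 = 3.4693
  (154 − 157.4637)²/157.4637 = 0.0762
  (115 − 137.2310)²/137.2310 = 3.6014
χ² = 0.6740 + 0.5538 + 3.1116 + 0.7719 + 1.1166 + 0.0095 + 3.4693 + 0.0762 + 3.6014 = 13.384

13.384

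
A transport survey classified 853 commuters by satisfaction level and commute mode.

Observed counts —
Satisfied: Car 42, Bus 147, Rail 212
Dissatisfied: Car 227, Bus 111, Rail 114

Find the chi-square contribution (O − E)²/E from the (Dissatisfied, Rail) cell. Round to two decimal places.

19.98

Row total (Dissatisfied) = 452; column total (Rail) = 326; N = 853.
Expected count E = 452 × 326 / 853 = 172.746.
Contribution = (O − E)²/E = (114 − 172.746)² / 172.746 = 19.98.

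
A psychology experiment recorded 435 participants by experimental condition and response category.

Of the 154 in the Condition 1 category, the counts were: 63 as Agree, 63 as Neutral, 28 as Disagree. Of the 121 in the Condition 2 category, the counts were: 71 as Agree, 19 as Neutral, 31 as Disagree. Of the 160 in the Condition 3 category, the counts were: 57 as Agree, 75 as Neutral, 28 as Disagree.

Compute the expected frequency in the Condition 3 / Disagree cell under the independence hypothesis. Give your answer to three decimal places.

32.000

Row total (Condition 3) = 160; column total (Disagree) = 87; grand total N = 435.
Expected count = (row total × column total) / N = 160 × 87 / 435 = 32.000.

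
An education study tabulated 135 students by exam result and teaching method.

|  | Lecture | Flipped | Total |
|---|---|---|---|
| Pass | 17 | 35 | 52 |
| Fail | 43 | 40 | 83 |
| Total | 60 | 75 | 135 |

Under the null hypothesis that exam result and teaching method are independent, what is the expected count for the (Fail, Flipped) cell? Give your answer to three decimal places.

Row total (Fail) = 83; column total (Flipped) = 75; grand total N = 135.
Expected count = (row total × column total) / N = 83 × 75 / 135 = 46.111.

46.111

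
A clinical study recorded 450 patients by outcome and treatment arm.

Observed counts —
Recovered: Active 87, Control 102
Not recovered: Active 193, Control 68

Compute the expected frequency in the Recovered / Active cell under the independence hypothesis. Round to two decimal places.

117.60

Row total (Recovered) = 189; column total (Active) = 280; grand total N = 450.
Expected count = (row total × column total) / N = 189 × 280 / 450 = 117.60.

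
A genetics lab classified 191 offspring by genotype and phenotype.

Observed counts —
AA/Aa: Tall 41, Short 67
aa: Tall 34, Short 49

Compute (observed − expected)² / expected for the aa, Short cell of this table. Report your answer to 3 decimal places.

0.039

Row total (aa) = 83; column total (Short) = 116; N = 191.
Expected count E = 83 × 116 / 191 = 50.4084.
Contribution = (O − E)²/E = (49 − 50.4084)² / 50.4084 = 0.039.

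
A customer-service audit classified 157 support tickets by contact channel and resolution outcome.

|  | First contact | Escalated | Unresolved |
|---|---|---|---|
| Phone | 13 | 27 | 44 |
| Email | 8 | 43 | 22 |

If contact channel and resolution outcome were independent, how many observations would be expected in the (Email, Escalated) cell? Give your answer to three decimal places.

32.548

Row total (Email) = 73; column total (Escalated) = 70; grand total N = 157.
Expected count = (row total × column total) / N = 73 × 70 / 157 = 32.548.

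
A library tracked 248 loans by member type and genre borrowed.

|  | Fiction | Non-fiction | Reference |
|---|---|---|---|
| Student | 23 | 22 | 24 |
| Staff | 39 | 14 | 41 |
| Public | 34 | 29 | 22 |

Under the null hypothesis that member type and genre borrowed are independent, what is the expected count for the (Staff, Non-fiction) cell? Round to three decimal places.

24.637

Row total (Staff) = 94; column total (Non-fiction) = 65; grand total N = 248.
Expected count = (row total × column total) / N = 94 × 65 / 248 = 24.637.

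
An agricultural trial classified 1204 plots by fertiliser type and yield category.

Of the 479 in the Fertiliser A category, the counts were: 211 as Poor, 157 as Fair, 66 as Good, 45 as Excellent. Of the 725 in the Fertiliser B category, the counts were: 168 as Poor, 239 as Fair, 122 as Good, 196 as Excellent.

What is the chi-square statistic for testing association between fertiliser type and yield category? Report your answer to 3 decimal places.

86.498

Row totals: 479, 725. Column totals: 379, 396, 188, 241. Grand total N = 1204.
Expected counts (row total × column total / N):
  Fertiliser A, Poor: 479×379/1204 = 150.78156
  Fertiliser A, Fair: 479×396/1204 = 157.54485
  Fertiliser A, Good: 479×188/1204 = 74.79402
  Fertiliser A, Excellent: 479×241/1204 = 95.87957
  Fertiliser B, Poor: 725×379/1204 = 228.21844
  Fertiliser B, Fair: 725×396/1204 = 238.45515
  Fertiliser B, Good: 725×188/1204 = 113.20598
  Fertiliser B, Excellent: 725×241/1204 = 145.12043
Contributions (O − E)²/E:
  (211 − 150.78156)²/150.78156 = 24.0498
  (157 − 157.54485)²/157.54485 = 0.0019
  (66 − 74.79402)²/74.79402 = 1.0340
  (45 − 95.87957)²/95.87957 = 26.9998
  (168 − 228.21844)²/228.21844 = 15.8894
  (239 − 238.45515)²/238.45515 = 0.0012
  (122 − 113.20598)²/113.20598 = 0.6831
  (196 − 145.12043)²/145.12043 = 17.8385
χ² = 24.0498 + 0.0019 + 1.0340 + 26.9998 + 15.8894 + 0.0012 + 0.6831 + 17.8385 = 86.498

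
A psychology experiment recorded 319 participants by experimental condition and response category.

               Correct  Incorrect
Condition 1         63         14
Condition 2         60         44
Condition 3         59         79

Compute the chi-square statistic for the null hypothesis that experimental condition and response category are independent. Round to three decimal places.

Row totals: 77, 104, 138. Column totals: 182, 137. Grand total N = 319.
Expected counts (row total × column total / N):
  Condition 1, Correct: 77×182/319 = 43.9310
  Condition 1, Incorrect: 77×137/319 = 33.0690
  Condition 2, Correct: 104×182/319 = 59.3354
  Condition 2, Incorrect: 104×137/319 = 44.6646
  Condition 3, Correct: 138×182/319 = 78.7335
  Condition 3, Incorrect: 138×137/319 = 59.2665
Contributions (O − E)²/E:
  (63 − 43.9310)²/43.9310 = 8.2772
  (14 − 33.0690)²/33.0690 = 10.9960
  (60 − 59.3354)²/59.3354 = 0.0074
  (44 − 44.6646)²/44.6646 = 0.0099
  (59 − 78.7335)²/78.7335 = 4.9459
  (79 − 59.2665)²/59.2665 = 6.5705
χ² = 8.2772 + 10.9960 + 0.0074 + 0.0099 + 4.9459 + 6.5705 = 30.807

30.807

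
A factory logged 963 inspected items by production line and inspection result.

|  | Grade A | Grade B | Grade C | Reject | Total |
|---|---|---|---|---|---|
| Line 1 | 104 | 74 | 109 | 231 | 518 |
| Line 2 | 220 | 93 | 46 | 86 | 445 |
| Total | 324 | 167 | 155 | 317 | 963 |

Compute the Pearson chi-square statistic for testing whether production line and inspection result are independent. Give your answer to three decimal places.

Grand total N = 963.
Expected counts (row total × column total / N):
  Line 1, Grade A: 518×324/963 = 174.2804
  Line 1, Grade B: 518×167/963 = 89.8297
  Line 1, Grade C: 518×155/963 = 83.3749
  Line 1, Reject: 518×317/963 = 170.5151
  Line 2, Grade A: 445×324/963 = 149.7196
  Line 2, Grade B: 445×167/963 = 77.1703
  Line 2, Grade C: 445×155/963 = 71.6251
  Line 2, Reject: 445×317/963 = 146.4849
Contributions (O − E)²/E:
  (104 − 174.2804)²/174.2804 = 28.3413
  (74 − 89.8297)²/89.8297 = 2.7895
  (109 − 83.3749)²/83.3749 = 7.8758
  (231 − 170.5151)²/170.5151 = 21.4551
  (220 − 149.7196)²/149.7196 = 32.9906
  (93 − 77.1703)²/77.1703 = 3.2471
  (46 − 71.6251)²/71.6251 = 9.1678
  (86 − 146.4849)²/146.4849 = 24.9747
χ² = 28.3413 + 2.7895 + 7.8758 + 21.4551 + 32.9906 + 3.2471 + 9.1678 + 24.9747 = 130.842

130.842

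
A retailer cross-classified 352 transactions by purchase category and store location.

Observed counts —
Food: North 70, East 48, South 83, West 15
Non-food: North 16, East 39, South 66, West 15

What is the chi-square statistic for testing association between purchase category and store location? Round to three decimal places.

Row totals: 216, 136. Column totals: 86, 87, 149, 30. Grand total N = 352.
Expected counts (row total × column total / N):
  Food, North: 216×86/352 = 52.7727
  Food, East: 216×87/352 = 53.3864
  Food, South: 216×149/352 = 91.4318
  Food, West: 216×30/352 = 18.4091
  Non-food, North: 136×86/352 = 33.2273
  Non-food, East: 136×87/352 = 33.6136
  Non-food, South: 136×149/352 = 57.5682
  Non-food, West: 136×30/352 = 11.5909
Contributions (O − E)²/E:
  (70 − 52.7727)²/52.7727 = 5.6237
  (48 − 53.3864)²/53.3864 = 0.5435
  (83 − 91.4318)²/91.4318 = 0.7776
  (15 − 18.4091)²/18.4091 = 0.6313
  (16 − 33.2273)²/33.2273 = 8.9318
  (39 − 33.6136)²/33.6136 = 0.8631
  (66 − 57.5682)²/57.5682 = 1.2350
  (15 − 11.5909)²/11.5909 = 1.0027
χ² = 5.6237 + 0.5435 + 0.7776 + 0.6313 + 8.9318 + 0.8631 + 1.2350 + 1.0027 = 19.609

19.609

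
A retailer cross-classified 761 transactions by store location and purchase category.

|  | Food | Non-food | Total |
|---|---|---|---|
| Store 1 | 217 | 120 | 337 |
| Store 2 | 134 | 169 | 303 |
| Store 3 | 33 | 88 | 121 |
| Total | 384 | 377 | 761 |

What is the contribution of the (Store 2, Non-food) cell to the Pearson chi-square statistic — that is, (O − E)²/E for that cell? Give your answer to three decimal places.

Row total (Store 2) = 303; column total (Non-food) = 377; N = 761.
Expected count E = 303 × 377 / 761 = 150.1064.
Contribution = (O − E)²/E = (169 − 150.1064)² / 150.1064 = 2.378.

2.378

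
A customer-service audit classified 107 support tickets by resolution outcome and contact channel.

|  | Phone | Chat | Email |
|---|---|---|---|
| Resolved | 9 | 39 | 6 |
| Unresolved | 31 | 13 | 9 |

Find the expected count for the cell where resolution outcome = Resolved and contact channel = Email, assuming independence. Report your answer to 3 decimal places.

7.570

Row total (Resolved) = 54; column total (Email) = 15; grand total N = 107.
Expected count = (row total × column total) / N = 54 × 15 / 107 = 7.570.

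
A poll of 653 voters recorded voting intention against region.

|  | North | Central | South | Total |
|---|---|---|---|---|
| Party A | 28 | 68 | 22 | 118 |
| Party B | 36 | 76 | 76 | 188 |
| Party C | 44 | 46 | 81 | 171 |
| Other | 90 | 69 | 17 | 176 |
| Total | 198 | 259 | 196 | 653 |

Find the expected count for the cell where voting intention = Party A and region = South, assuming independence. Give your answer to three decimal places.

35.418

Row total (Party A) = 118; column total (South) = 196; grand total N = 653.
Expected count = (row total × column total) / N = 118 × 196 / 653 = 35.418.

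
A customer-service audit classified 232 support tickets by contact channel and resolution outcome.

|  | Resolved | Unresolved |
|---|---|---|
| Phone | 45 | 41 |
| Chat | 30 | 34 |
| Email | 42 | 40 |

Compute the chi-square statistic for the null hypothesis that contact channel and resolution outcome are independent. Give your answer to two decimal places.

0.47

Row totals: 86, 64, 82. Column totals: 117, 115. Grand total N = 232.
Expected counts (row total × column total / N):
  Phone, Resolved: 86×117/232 = 43.371
  Phone, Unresolved: 86×115/232 = 42.629
  Chat, Resolved: 64×117/232 = 32.276
  Chat, Unresolved: 64×115/232 = 31.724
  Email, Resolved: 82×117/232 = 41.353
  Email, Unresolved: 82×115/232 = 40.647
Contributions (O − E)²/E:
  (45 − 43.371)²/43.371 = 0.0612
  (41 − 42.629)²/42.629 = 0.0622
  (30 − 32.276)²/32.276 = 0.1605
  (34 − 31.724)²/31.724 = 0.1633
  (42 − 41.353)²/41.353 = 0.0101
  (40 − 40.647)²/40.647 = 0.0103
χ² = 0.0612 + 0.0622 + 0.1605 + 0.1633 + 0.0101 + 0.0103 = 0.47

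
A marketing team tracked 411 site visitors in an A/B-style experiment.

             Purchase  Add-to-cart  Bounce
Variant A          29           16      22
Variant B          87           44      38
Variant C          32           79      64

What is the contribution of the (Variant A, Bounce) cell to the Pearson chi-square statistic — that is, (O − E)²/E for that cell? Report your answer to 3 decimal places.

0.158

Row total (Variant A) = 67; column total (Bounce) = 124; N = 411.
Expected count E = 67 × 124 / 411 = 20.2141.
Contribution = (O − E)²/E = (22 − 20.2141)² / 20.2141 = 0.158.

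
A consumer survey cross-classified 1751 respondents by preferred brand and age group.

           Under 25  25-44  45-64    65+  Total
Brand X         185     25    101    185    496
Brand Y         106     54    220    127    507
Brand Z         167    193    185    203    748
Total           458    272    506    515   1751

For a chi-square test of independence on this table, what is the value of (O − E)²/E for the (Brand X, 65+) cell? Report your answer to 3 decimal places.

10.489

Row total (Brand X) = 496; column total (65+) = 515; N = 1751.
Expected count E = 496 × 515 / 1751 = 145.8824.
Contribution = (O − E)²/E = (185 − 145.8824)² / 145.8824 = 10.489.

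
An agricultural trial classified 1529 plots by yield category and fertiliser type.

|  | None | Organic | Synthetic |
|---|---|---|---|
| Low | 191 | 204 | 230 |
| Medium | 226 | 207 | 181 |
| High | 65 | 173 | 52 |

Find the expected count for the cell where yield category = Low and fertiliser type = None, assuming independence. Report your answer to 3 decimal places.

197.024

Row total (Low) = 625; column total (None) = 482; grand total N = 1529.
Expected count = (row total × column total) / N = 625 × 482 / 1529 = 197.024.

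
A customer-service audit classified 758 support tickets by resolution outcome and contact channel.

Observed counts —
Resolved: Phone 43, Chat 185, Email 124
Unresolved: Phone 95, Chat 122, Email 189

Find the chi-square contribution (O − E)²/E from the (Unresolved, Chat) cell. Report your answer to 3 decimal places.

10.951

Row total (Unresolved) = 406; column total (Chat) = 307; N = 758.
Expected count E = 406 × 307 / 758 = 164.4354.
Contribution = (O − E)²/E = (122 − 164.4354)² / 164.4354 = 10.951.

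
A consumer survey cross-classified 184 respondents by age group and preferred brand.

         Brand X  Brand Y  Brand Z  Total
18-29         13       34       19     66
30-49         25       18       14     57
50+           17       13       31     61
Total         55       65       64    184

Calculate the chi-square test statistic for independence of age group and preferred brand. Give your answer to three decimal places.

21.518

Grand total N = 184.
Expected counts (row total × column total / N):
  18-29, Brand X: 66×55/184 = 19.7283
  18-29, Brand Y: 66×65/184 = 23.3152
  18-29, Brand Z: 66×64/184 = 22.9565
  30-49, Brand X: 57×55/184 = 17.0380
  30-49, Brand Y: 57×65/184 = 20.1359
  30-49, Brand Z: 57×64/184 = 19.8261
  50+, Brand X: 61×55/184 = 18.2337
  50+, Brand Y: 61×65/184 = 21.5489
  50+, Brand Z: 61×64/184 = 21.2174
Contributions (O − E)²/E:
  (13 − 19.7283)²/19.7283 = 2.2947
  (34 − 23.3152)²/23.3152 = 4.8966
  (19 − 22.9565)²/22.9565 = 0.6819
  (25 − 17.0380)²/17.0380 = 3.7207
  (18 − 20.1359)²/20.1359 = 0.2266
  (14 − 19.8261)²/19.8261 = 1.7121
  (17 − 18.2337)²/18.2337 = 0.0835
  (13 − 21.5489)²/21.5489 = 3.3915
  (31 − 21.2174)²/21.2174 = 4.5104
χ² = 2.2947 + 4.8966 + 0.6819 + 3.7207 + 0.2266 + 1.7121 + 0.0835 + 3.3915 + 4.5104 = 21.518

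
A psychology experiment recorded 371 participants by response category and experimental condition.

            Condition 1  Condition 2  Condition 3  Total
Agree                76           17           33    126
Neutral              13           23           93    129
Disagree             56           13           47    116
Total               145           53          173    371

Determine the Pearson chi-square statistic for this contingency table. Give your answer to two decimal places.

Grand total N = 371.
Expected counts (row total × column total / N):
  Agree, Condition 1: 126×145/371 = 49.2453
  Agree, Condition 2: 126×53/371 = 18.0000
  Agree, Condition 3: 126×173/371 = 58.7547
  Neutral, Condition 1: 129×145/371 = 50.4178
  Neutral, Condition 2: 129×53/371 = 18.4286
  Neutral, Condition 3: 129×173/371 = 60.1536
  Disagree, Condition 1: 116×145/371 = 45.3369
  Disagree, Condition 2: 116×53/371 = 16.5714
  Disagree, Condition 3: 116×173/371 = 54.0916
Contributions (O − E)²/E:
  (76 − 49.2453)²/49.2453 = 14.5357
  (17 − 18.0000)²/18.0000 = 0.0556
  (33 − 58.7547)²/58.7547 = 11.2894
  (13 − 50.4178)²/50.4178 = 27.7698
  (23 − 18.4286)²/18.4286 = 1.1340
  (93 − 60.1536)²/60.1536 = 17.9355
  (56 − 45.3369)²/45.3369 = 2.5079
  (13 − 16.5714)²/16.5714 = 0.7697
  (47 − 54.0916)²/54.0916 = 0.9297
χ² = 14.5357 + 0.0556 + 11.2894 + 27.7698 + 1.1340 + 17.9355 + 2.5079 + 0.7697 + 0.9297 = 76.93

76.93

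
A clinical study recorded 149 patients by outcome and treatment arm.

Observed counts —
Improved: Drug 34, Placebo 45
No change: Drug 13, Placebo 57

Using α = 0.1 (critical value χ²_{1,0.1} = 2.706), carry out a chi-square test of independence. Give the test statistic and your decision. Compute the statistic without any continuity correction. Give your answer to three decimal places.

10.289; reject H₀

Row totals: 79, 70. Column totals: 47, 102. Grand total N = 149.
Expected counts (row total × column total / N):
  Improved, Drug: 79×47/149 = 24.9195
  Improved, Placebo: 79×102/149 = 54.0805
  No change, Drug: 70×47/149 = 22.0805
  No change, Placebo: 70×102/149 = 47.9195
Contributions (O − E)²/E:
  (34 − 24.9195)²/24.9195 = 3.3089
  (45 − 54.0805)²/54.0805 = 1.5247
  (13 − 22.0805)²/22.0805 = 3.7343
  (57 − 47.9195)²/47.9195 = 1.7207
χ² = 3.3089 + 1.5247 + 3.7343 + 1.7207 = 10.289
df = (2−1)(2−1) = 1. Since 10.289 > 2.706, reject the null hypothesis of independence at α = 0.1.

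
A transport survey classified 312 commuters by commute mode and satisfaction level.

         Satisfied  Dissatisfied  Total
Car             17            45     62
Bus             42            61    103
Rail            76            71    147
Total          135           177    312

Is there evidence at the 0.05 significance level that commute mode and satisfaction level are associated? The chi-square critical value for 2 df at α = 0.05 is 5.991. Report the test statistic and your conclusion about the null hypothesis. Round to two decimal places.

Grand total N = 312.
Expected counts (row total × column total / N):
  Car, Satisfied: 62×135/312 = 26.827
  Car, Dissatisfied: 62×177/312 = 35.173
  Bus, Satisfied: 103×135/312 = 44.567
  Bus, Dissatisfied: 103×177/312 = 58.433
  Rail, Satisfied: 147×135/312 = 63.606
  Rail, Dissatisfied: 147×177/312 = 83.394
Contributions (O − E)²/E:
  (17 − 26.827)²/26.827 = 3.5997
  (45 − 35.173)²/35.173 = 2.7456
  (42 − 44.567)²/44.567 = 0.1479
  (61 − 58.433)²/58.433 = 0.1128
  (76 − 63.606)²/63.606 = 2.4150
  (71 − 83.394)²/83.394 = 1.8420
χ² = 3.5997 + 2.7456 + 0.1479 + 0.1128 + 2.4150 + 1.8420 = 10.86
df = (3−1)(2−1) = 2. Since 10.86 > 5.991, reject the null hypothesis of independence at α = 0.05.

10.86; reject H₀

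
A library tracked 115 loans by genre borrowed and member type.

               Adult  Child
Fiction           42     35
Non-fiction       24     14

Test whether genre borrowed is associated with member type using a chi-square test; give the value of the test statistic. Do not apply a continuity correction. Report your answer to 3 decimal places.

0.772

Row totals: 77, 38. Column totals: 66, 49. Grand total N = 115.
Expected counts (row total × column total / N):
  Fiction, Adult: 77×66/115 = 44.1913
  Fiction, Child: 77×49/115 = 32.8087
  Non-fiction, Adult: 38×66/115 = 21.8087
  Non-fiction, Child: 38×49/115 = 16.1913
Contributions (O − E)²/E:
  (42 − 44.1913)²/44.1913 = 0.1087
  (35 − 32.8087)²/32.8087 = 0.1464
  (24 − 21.8087)²/21.8087 = 0.2202
  (14 − 16.1913)²/16.1913 = 0.2966
χ² = 0.1087 + 0.1464 + 0.2202 + 0.2966 = 0.772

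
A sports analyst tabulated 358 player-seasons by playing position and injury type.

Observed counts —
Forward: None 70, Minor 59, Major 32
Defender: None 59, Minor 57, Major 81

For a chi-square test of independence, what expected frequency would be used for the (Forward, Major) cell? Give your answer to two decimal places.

Row total (Forward) = 161; column total (Major) = 113; grand total N = 358.
Expected count = (row total × column total) / N = 161 × 113 / 358 = 50.82.

50.82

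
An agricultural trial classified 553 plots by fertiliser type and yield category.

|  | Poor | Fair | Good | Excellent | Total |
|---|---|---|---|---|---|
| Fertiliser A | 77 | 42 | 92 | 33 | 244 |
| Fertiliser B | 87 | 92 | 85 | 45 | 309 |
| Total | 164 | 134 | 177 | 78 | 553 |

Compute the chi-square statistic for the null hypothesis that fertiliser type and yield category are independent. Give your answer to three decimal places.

Grand total N = 553.
Expected counts (row total × column total / N):
  Fertiliser A, Poor: 244×164/553 = 72.3617
  Fertiliser A, Fair: 244×134/553 = 59.1248
  Fertiliser A, Good: 244×177/553 = 78.0976
  Fertiliser A, Excellent: 244×78/553 = 34.4159
  Fertiliser B, Poor: 309×164/553 = 91.6383
  Fertiliser B, Fair: 309×134/553 = 74.8752
  Fertiliser B, Good: 309×177/553 = 98.9024
  Fertiliser B, Excellent: 309×78/553 = 43.5841
Contributions (O − E)²/E:
  (77 − 72.3617)²/72.3617 = 0.2973
  (42 − 59.1248)²/59.1248 = 4.9600
  (92 − 78.0976)²/78.0976 = 2.4748
  (33 − 34.4159)²/34.4159 = 0.0583
  (87 − 91.6383)²/91.6383 = 0.2348
  (92 − 74.8752)²/74.8752 = 3.9166
  (85 − 98.9024)²/98.9024 = 1.9542
  (45 − 43.5841)²/43.5841 = 0.0460
χ² = 0.2973 + 4.9600 + 2.4748 + 0.0583 + 0.2348 + 3.9166 + 1.9542 + 0.0460 = 13.942

13.942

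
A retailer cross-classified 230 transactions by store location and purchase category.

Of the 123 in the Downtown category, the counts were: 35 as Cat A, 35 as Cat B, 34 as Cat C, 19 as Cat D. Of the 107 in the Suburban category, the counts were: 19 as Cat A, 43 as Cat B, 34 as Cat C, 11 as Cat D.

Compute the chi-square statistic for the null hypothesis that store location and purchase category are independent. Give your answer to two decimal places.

6.61

Row totals: 123, 107. Column totals: 54, 78, 68, 30. Grand total N = 230.
Expected counts (row total × column total / N):
  Downtown, Cat A: 123×54/230 = 28.8783
  Downtown, Cat B: 123×78/230 = 41.7130
  Downtown, Cat C: 123×68/230 = 36.3652
  Downtown, Cat D: 123×30/230 = 16.0435
  Suburban, Cat A: 107×54/230 = 25.1217
  Suburban, Cat B: 107×78/230 = 36.2870
  Suburban, Cat C: 107×68/230 = 31.6348
  Suburban, Cat D: 107×30/230 = 13.9565
Contributions (O − E)²/E:
  (35 − 28.8783)²/28.8783 = 1.2977
  (35 − 41.7130)²/41.7130 = 1.0803
  (34 − 36.3652)²/36.3652 = 0.1538
  (19 − 16.0435)²/16.0435 = 0.5448
  (19 − 25.1217)²/25.1217 = 1.4917
  (43 − 36.2870)²/36.2870 = 1.2419
  (34 − 31.6348)²/31.6348 = 0.1768
  (11 − 13.9565)²/13.9565 = 0.6263
χ² = 1.2977 + 1.0803 + 0.1538 + 0.5448 + 1.4917 + 1.2419 + 0.1768 + 0.6263 = 6.61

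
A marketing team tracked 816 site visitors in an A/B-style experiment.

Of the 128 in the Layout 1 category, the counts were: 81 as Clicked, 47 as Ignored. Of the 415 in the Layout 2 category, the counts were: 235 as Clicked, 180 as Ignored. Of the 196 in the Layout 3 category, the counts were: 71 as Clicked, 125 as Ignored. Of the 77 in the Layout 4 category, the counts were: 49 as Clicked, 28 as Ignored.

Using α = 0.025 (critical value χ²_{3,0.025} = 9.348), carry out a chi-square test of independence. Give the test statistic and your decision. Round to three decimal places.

Row totals: 128, 415, 196, 77. Column totals: 436, 380. Grand total N = 816.
Expected counts (row total × column total / N):
  Layout 1, Clicked: 128×436/816 = 68.3922
  Layout 1, Ignored: 128×380/816 = 59.6078
  Layout 2, Clicked: 415×436/816 = 221.7402
  Layout 2, Ignored: 415×380/816 = 193.2598
  Layout 3, Clicked: 196×436/816 = 104.7255
  Layout 3, Ignored: 196×380/816 = 91.2745
  Layout 4, Clicked: 77×436/816 = 41.1422
  Layout 4, Ignored: 77×380/816 = 35.8578
Contributions (O − E)²/E:
  (81 − 68.3922)²/68.3922 = 2.3242
  (47 − 59.6078)²/59.6078 = 2.6667
  (235 − 221.7402)²/221.7402 = 0.7929
  (180 − 193.2598)²/193.2598 = 0.9098
  (71 − 104.7255)²/104.7255 = 10.8609
  (125 − 91.2745)²/91.2745 = 12.4614
  (49 − 41.1422)²/41.1422 = 1.5008
  (28 − 35.8578)²/35.8578 = 1.7219
χ² = 2.3242 + 2.6667 + 0.7929 + 0.9098 + 10.8609 + 12.4614 + 1.5008 + 1.7219 = 33.239
df = (4−1)(2−1) = 3. Since 33.239 > 9.348, reject the null hypothesis of independence at α = 0.025.

33.239; reject H₀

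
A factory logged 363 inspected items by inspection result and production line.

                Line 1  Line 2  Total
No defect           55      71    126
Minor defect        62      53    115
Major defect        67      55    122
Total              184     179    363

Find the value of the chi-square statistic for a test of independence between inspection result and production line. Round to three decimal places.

3.848

Grand total N = 363.
Expected counts (row total × column total / N):
  No defect, Line 1: 126×184/363 = 63.8678
  No defect, Line 2: 126×179/363 = 62.1322
  Minor defect, Line 1: 115×184/363 = 58.2920
  Minor defect, Line 2: 115×179/363 = 56.7080
  Major defect, Line 1: 122×184/363 = 61.8402
  Major defect, Line 2: 122×179/363 = 60.1598
Contributions (O − E)²/E:
  (55 − 63.8678)²/63.8678 = 1.2313
  (71 − 62.1322)²/62.1322 = 1.2657
  (62 − 58.2920)²/58.2920 = 0.2359
  (53 − 56.7080)²/56.7080 = 0.2425
  (67 − 61.8402)²/61.8402 = 0.4305
  (55 − 60.1598)²/60.1598 = 0.4425
χ² = 1.2313 + 1.2657 + 0.2359 + 0.2425 + 0.4305 + 0.4425 = 3.848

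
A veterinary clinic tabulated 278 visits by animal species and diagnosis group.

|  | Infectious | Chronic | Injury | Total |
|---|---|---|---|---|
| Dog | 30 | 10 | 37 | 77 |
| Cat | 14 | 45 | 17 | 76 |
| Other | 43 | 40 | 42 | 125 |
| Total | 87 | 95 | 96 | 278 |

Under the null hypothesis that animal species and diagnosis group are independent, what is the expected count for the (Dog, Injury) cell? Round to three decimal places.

26.590

Row total (Dog) = 77; column total (Injury) = 96; grand total N = 278.
Expected count = (row total × column total) / N = 77 × 96 / 278 = 26.590.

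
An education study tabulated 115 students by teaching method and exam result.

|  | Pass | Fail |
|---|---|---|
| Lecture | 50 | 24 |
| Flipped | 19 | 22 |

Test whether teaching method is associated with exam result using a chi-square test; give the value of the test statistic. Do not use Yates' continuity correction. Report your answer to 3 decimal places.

Row totals: 74, 41. Column totals: 69, 46. Grand total N = 115.
Expected counts (row total × column total / N):
  Lecture, Pass: 74×69/115 = 44.4000
  Lecture, Fail: 74×46/115 = 29.6000
  Flipped, Pass: 41×69/115 = 24.6000
  Flipped, Fail: 41×46/115 = 16.4000
Contributions (O − E)²/E:
  (50 − 44.4000)²/44.4000 = 0.7063
  (24 − 29.6000)²/29.6000 = 1.0595
  (19 − 24.6000)²/24.6000 = 1.2748
  (22 − 16.4000)²/16.4000 = 1.9122
χ² = 0.7063 + 1.0595 + 1.2748 + 1.9122 = 4.953

4.953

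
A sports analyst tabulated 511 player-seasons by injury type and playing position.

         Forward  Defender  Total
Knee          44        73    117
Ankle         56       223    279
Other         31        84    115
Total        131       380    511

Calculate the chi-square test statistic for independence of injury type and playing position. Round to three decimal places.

Grand total N = 511.
Expected counts (row total × column total / N):
  Knee, Forward: 117×131/511 = 29.9941
  Knee, Defender: 117×380/511 = 87.0059
  Ankle, Forward: 279×131/511 = 71.5245
  Ankle, Defender: 279×380/511 = 207.4755
  Other, Forward: 115×131/511 = 29.4814
  Other, Defender: 115×380/511 = 85.5186
Contributions (O − E)²/E:
  (44 − 29.9941)²/29.9941 = 6.5401
  (73 − 87.0059)²/87.0059 = 2.2546
  (56 − 71.5245)²/71.5245 = 3.3696
  (223 − 207.4755)²/207.4755 = 1.1616
  (31 − 29.4814)²/29.4814 = 0.0782
  (84 − 85.5186)²/85.5186 = 0.0270
χ² = 6.5401 + 2.2546 + 3.3696 + 1.1616 + 0.0782 + 0.0270 = 13.431

13.431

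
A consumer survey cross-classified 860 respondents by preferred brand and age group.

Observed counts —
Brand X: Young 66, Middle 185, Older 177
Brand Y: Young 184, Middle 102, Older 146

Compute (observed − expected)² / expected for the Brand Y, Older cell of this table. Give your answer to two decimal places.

1.63

Row total (Brand Y) = 432; column total (Older) = 323; N = 860.
Expected count E = 432 × 323 / 860 = 162.251.
Contribution = (O − E)²/E = (146 − 162.251)² / 162.251 = 1.63.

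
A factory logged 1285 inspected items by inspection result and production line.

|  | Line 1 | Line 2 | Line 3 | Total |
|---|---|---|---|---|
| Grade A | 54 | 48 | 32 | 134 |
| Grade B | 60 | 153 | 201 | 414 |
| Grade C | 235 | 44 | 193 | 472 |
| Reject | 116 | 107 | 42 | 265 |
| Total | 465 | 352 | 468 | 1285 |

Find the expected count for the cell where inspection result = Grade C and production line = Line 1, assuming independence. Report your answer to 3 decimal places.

Row total (Grade C) = 472; column total (Line 1) = 465; grand total N = 1285.
Expected count = (row total × column total) / N = 472 × 465 / 1285 = 170.802.

170.802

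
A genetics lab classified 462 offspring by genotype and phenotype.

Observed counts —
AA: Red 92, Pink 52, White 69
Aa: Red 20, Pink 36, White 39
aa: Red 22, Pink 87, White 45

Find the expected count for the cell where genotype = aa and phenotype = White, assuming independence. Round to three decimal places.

Row total (aa) = 154; column total (White) = 153; grand total N = 462.
Expected count = (row total × column total) / N = 154 × 153 / 462 = 51.000.

51.000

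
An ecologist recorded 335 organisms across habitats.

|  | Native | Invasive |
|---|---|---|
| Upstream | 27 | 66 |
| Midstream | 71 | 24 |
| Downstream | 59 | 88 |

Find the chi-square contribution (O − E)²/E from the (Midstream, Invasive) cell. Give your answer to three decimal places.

13.889

Row total (Midstream) = 95; column total (Invasive) = 178; N = 335.
Expected count E = 95 × 178 / 335 = 50.47761.
Contribution = (O − E)²/E = (24 − 50.47761)² / 50.47761 = 13.889.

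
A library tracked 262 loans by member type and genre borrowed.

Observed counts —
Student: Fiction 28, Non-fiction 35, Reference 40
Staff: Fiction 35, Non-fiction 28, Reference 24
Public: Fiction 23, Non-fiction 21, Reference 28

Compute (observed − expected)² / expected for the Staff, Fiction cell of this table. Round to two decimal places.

Row total (Staff) = 87; column total (Fiction) = 86; N = 262.
Expected count E = 87 × 86 / 262 = 28.557.
Contribution = (O − E)²/E = (35 − 28.557)² / 28.557 = 1.45.

1.45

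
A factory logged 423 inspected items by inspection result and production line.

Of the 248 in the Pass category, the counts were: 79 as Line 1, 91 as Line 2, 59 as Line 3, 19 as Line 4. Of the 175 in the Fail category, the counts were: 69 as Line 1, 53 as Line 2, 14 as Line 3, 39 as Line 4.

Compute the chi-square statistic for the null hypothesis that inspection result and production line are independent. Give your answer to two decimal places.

Row totals: 248, 175. Column totals: 148, 144, 73, 58. Grand total N = 423.
Expected counts (row total × column total / N):
  Pass, Line 1: 248×148/423 = 86.771
  Pass, Line 2: 248×144/423 = 84.426
  Pass, Line 3: 248×73/423 = 42.799
  Pass, Line 4: 248×58/423 = 34.005
  Fail, Line 1: 175×148/423 = 61.229
  Fail, Line 2: 175×144/423 = 59.574
  Fail, Line 3: 175×73/423 = 30.201
  Fail, Line 4: 175×58/423 = 23.995
Contributions (O − E)²/E:
  (79 − 86.771)²/86.771 = 0.6960
  (91 − 84.426)²/84.426 = 0.5119
  (59 − 42.799)²/42.799 = 6.1327
  (19 − 34.005)²/34.005 = 6.6211
  (69 − 61.229)²/61.229 = 0.9863
  (53 − 59.574)²/59.574 = 0.7254
  (14 − 30.201)²/30.201 = 8.6909
  (39 − 23.995)²/23.995 = 9.3832
χ² = 0.6960 + 0.5119 + 6.1327 + 6.6211 + 0.9863 + 0.7254 + 8.6909 + 9.3832 = 33.75

33.75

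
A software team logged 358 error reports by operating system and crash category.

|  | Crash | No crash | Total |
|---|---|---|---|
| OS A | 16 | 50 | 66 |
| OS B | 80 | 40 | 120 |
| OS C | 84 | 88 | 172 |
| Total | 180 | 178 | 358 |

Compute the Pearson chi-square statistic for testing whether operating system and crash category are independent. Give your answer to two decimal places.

Grand total N = 358.
Expected counts (row total × column total / N):
  OS A, Crash: 66×180/358 = 33.184
  OS A, No crash: 66×178/358 = 32.816
  OS B, Crash: 120×180/358 = 60.335
  OS B, No crash: 120×178/358 = 59.665
  OS C, Crash: 172×180/358 = 86.480
  OS C, No crash: 172×178/358 = 85.520
Contributions (O − E)²/E:
  (16 − 33.184)²/33.184 = 8.8986
  (50 − 32.816)²/32.816 = 8.9984
  (80 − 60.335)²/60.335 = 6.4094
  (40 − 59.665)²/59.665 = 6.4814
  (84 − 86.480)²/86.480 = 0.0711
  (88 − 85.520)²/85.520 = 0.0719
χ² = 8.8986 + 8.9984 + 6.4094 + 6.4814 + 0.0711 + 0.0719 = 30.93

30.93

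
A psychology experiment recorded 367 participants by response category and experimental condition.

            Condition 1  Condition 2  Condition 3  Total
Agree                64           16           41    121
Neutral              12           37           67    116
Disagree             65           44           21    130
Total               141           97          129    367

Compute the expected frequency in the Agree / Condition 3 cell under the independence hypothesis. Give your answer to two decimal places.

Row total (Agree) = 121; column total (Condition 3) = 129; grand total N = 367.
Expected count = (row total × column total) / N = 121 × 129 / 367 = 42.53.

42.53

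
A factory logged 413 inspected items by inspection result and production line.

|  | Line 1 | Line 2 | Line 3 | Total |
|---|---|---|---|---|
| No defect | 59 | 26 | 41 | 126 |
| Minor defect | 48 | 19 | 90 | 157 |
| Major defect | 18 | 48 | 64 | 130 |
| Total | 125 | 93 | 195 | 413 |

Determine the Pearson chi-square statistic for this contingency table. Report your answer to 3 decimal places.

52.001

Grand total N = 413.
Expected counts (row total × column total / N):
  No defect, Line 1: 126×125/413 = 38.1356
  No defect, Line 2: 126×93/413 = 28.3729
  No defect, Line 3: 126×195/413 = 59.4915
  Minor defect, Line 1: 157×125/413 = 47.5182
  Minor defect, Line 2: 157×93/413 = 35.3535
  Minor defect, Line 3: 157×195/413 = 74.1283
  Major defect, Line 1: 130×125/413 = 39.3462
  Major defect, Line 2: 130×93/413 = 29.2736
  Major defect, Line 3: 130×195/413 = 61.3801
Contributions (O − E)²/E:
  (59 − 38.1356)²/38.1356 = 11.4151
  (26 − 28.3729)²/28.3729 = 0.1985
  (41 − 59.4915)²/59.4915 = 5.7476
  (48 − 47.5182)²/47.5182 = 0.0049
  (19 − 35.3535)²/35.3535 = 7.5647
  (90 − 74.1283)²/74.1283 = 3.3983
  (18 − 39.3462)²/39.3462 = 11.5808
  (48 − 29.2736)²/29.2736 = 11.9793
  (64 − 61.3801)²/61.3801 = 0.1118
χ² = 11.4151 + 0.1985 + 5.7476 + 0.0049 + 7.5647 + 3.3983 + 11.5808 + 11.9793 + 0.1118 = 52.001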